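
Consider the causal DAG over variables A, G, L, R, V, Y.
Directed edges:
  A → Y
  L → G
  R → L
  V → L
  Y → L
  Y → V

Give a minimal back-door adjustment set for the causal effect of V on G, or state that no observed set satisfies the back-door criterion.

V→G: minimal back-door set {Y}.

desc(V)\{V}={G,L}; candidates ⊆ {A,R,Y}.
size 0: {}; under {} V still reaches {A,G,L,Y} ∋ G.
{Y}: V⊥G given {Y} in G with V→· removed — back-door holds.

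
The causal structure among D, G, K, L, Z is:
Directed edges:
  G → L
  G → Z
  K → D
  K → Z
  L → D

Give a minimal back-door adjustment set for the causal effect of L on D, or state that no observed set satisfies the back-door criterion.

L→D: minimal back-door set ∅.

desc(L)\{L}={D}; candidates ⊆ {G,K,Z}.
∅: L⊥D given ∅ in G with L→· removed — back-door holds.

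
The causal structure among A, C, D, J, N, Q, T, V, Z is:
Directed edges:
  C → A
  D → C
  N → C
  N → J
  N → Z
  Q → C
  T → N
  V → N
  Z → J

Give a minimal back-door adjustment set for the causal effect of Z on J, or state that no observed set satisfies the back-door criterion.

Z→J: minimal back-door set {N}.

desc(Z)\{Z}={J}; candidates ⊆ {A,C,D,N,Q,T,V}.
size 0: {}; under {} Z still reaches {A,C,J,N,T,V} ∋ J.
{N}: Z⊥J given {N} in G with Z→· removed — back-door holds.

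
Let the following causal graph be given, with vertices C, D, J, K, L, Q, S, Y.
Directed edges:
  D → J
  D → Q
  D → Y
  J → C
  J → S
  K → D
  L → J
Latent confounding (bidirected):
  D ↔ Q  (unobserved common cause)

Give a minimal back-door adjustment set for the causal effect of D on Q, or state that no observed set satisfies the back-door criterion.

desc(D)\{D}={C,J,Q,S,Y}; candidates ⊆ {K,L}.
D↔Q: latent back-door arc(s) into D.
size 0: {}; under {} D still reaches {K,Q} ∋ Q.
size 1: {K}, {L}; under {K} D still reaches {Q} ∋ Q.
size 2: {K,L}; under {K,L} D still reaches {Q} ∋ Q.
D↔Q cannot be blocked by any observed set — no back-door set.

D→Q: no observed back-door set.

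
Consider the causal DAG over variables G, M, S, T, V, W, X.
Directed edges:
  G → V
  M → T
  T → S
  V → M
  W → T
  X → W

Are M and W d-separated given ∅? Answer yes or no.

Bayes-Ball from M | ∅ reaches {G,S,T,V}.
W ∉ reach(M|∅) ⇒ M ⊥ W | ∅.

Yes — M ⊥ W | ∅.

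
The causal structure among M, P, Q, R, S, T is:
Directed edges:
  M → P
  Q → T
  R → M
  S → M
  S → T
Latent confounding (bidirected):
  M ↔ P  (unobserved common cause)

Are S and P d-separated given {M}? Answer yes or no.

Bayes-Ball from S | {M} reaches {P,R,T}.
P ∈ reach(S|{M}) ⇒ S ⊥̸ P | {M}.

No — S and P are d-connected given {M}.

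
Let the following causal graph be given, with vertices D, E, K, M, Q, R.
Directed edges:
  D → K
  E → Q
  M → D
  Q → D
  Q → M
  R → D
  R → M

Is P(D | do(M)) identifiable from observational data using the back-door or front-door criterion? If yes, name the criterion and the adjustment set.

P(D|do(M)): backdoor, adjust for {Q, R}.

desc(M)\{M}={D,K}; candidates ⊆ {E,Q,R}.
size 0: {}; under {} M still reaches {D,E,K,Q,R} ∋ D.
size 1: {E}, {Q}, {R}; under {E} M still reaches {D,K,Q,R} ∋ D.
{Q,R}: M⊥D given {Q,R} in G with M→· removed — back-door holds.
P(D|do(M)) = Σ_{Q,R} P(D|M,Q,R)·P(Q,R).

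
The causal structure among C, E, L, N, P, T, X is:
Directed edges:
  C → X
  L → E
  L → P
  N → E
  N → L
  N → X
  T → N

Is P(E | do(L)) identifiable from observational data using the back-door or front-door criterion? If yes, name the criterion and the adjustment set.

desc(L)\{L}={E,P}; candidates ⊆ {C,N,T,X}.
size 0: {}; under {} L still reaches {E,N,T,X} ∋ E.
{N}: L⊥E given {N} in G with L→· removed — back-door holds.
P(E|do(L)) = Σ_{N} P(E|L,N)·P(N).

P(E|do(L)): backdoor, adjust for {N}.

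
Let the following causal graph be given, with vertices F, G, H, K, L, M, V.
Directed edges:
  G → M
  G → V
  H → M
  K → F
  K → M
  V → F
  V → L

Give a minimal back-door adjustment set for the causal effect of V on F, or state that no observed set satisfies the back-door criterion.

desc(V)\{V}={F,L}; candidates ⊆ {G,H,K,M}.
∅: V⊥F given ∅ in G with V→· removed — back-door holds.

V→F: minimal back-door set ∅.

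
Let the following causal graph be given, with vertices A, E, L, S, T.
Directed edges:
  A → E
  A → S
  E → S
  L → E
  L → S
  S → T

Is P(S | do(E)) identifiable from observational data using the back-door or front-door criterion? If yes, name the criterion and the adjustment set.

P(S|do(E)): backdoor, adjust for {A, L}.

desc(E)\{E}={S,T}; candidates ⊆ {A,L}.
size 0: {}; under {} E still reaches {A,L,S,T} ∋ S.
size 1: {A}, {L}; under {A} E still reaches {L,S,T} ∋ S.
{A,L}: E⊥S given {A,L} in G with E→· removed — back-door holds.
P(S|do(E)) = Σ_{A,L} P(S|E,A,L)·P(A,L).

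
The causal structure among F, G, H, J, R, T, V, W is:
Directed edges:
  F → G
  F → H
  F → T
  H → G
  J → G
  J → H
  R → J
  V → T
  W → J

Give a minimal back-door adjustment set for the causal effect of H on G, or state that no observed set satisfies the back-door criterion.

H→G: minimal back-door set {F, J}.

desc(H)\{H}={G}; candidates ⊆ {F,J,R,T,V,W}.
size 0: {}; under {} H still reaches {F,G,J,R,T,W} ∋ G.
size 1: {F}, {J}, {R} …(+3); under {F} H still reaches {G,J,R,W} ∋ G.
{F,J}: H⊥G given {F,J} in G with H→· removed — back-door holds.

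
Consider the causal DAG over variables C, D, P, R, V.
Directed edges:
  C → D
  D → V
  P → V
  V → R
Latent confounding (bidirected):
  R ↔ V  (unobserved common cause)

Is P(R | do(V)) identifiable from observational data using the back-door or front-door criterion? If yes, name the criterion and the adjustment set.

P(R|do(V)): not identifiable (no BD/FD set).

desc(V)\{V}={R}; candidates ⊆ {C,D,P}.
V↔R: latent back-door arc(s) into V.
size 0: {}; under {} V still reaches {C,D,P,R} ∋ R.
size 1: {C}, {D}, {P}; under {C} V still reaches {D,P,R} ∋ R.
size 2: {C,D}, {C,P}, {D,P}; under {C,D} V still reaches {P,R} ∋ R.
V↔R cannot be blocked by any observed set — no back-door set.
No mediator lies on a directed V→…→R path.
Neither criterion identifies P(R|do(V)) in this graph.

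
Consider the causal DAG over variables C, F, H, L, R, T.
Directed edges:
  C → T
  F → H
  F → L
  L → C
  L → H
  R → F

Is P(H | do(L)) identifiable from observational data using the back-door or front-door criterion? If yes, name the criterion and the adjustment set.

P(H|do(L)): backdoor, adjust for {F}.

desc(L)\{L}={C,H,T}; candidates ⊆ {F,R}.
size 0: {}; under {} L still reaches {F,H,R} ∋ H.
{F}: L⊥H given {F} in G with L→· removed — back-door holds.
P(H|do(L)) = Σ_{F} P(H|L,F)·P(F).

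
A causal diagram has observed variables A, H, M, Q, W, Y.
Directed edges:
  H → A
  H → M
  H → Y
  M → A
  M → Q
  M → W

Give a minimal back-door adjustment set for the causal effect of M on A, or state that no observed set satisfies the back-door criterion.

M→A: minimal back-door set {H}.

desc(M)\{M}={A,Q,W}; candidates ⊆ {H,Y}.
size 0: {}; under {} M still reaches {A,H,Y} ∋ A.
{H}: M⊥A given {H} in G with M→· removed — back-door holds.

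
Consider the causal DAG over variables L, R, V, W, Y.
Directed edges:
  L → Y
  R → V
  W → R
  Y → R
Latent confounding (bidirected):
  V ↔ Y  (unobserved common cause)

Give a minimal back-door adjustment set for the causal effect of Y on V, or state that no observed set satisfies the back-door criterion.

desc(Y)\{Y}={R,V}; candidates ⊆ {L,W}.
Y↔V: latent back-door arc(s) into Y.
size 0: {}; under {} Y still reaches {L,V} ∋ V.
size 1: {L}, {W}; under {L} Y still reaches {V} ∋ V.
size 2: {L,W}; under {L,W} Y still reaches {V} ∋ V.
Y↔V cannot be blocked by any observed set — no back-door set.

Y→V: no observed back-door set.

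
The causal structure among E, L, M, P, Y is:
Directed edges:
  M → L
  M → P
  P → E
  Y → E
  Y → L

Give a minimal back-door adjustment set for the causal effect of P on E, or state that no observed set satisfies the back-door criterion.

P→E: minimal back-door set ∅.

desc(P)\{P}={E}; candidates ⊆ {L,M,Y}.
∅: P⊥E given ∅ in G with P→· removed — back-door holds.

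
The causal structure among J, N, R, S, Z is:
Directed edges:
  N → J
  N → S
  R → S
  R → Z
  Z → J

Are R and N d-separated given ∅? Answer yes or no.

Bayes-Ball from R | ∅ reaches {J,S,Z}.
N ∉ reach(R|∅) ⇒ R ⊥ N | ∅.

Yes — R ⊥ N | ∅.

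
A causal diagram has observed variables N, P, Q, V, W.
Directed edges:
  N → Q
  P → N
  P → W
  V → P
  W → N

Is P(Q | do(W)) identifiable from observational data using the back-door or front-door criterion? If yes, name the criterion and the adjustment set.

P(Q|do(W)): backdoor, adjust for {P}.

desc(W)\{W}={N,Q}; candidates ⊆ {P,V}.
size 0: {}; under {} W still reaches {N,P,Q,V} ∋ Q.
{P}: W⊥Q given {P} in G with W→· removed — back-door holds.
P(Q|do(W)) = Σ_{P} P(Q|W,P)·P(P).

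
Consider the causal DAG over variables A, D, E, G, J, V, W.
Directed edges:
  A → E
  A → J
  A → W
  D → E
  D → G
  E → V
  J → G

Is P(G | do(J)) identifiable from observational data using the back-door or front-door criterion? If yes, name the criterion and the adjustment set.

P(G|do(J)): backdoor, adjust for ∅.

desc(J)\{J}={G}; candidates ⊆ {A,D,E,V,W}.
∅: J⊥G given ∅ in G with J→· removed — back-door holds.
P(G|do(J)) = P(G|J) — no adjustment needed.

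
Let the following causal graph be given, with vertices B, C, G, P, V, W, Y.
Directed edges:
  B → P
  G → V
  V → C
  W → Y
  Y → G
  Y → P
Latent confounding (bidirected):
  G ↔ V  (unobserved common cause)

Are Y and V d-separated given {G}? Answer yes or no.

Bayes-Ball from Y | {G} reaches {C,P,V,W}.
V ∈ reach(Y|{G}) ⇒ Y ⊥̸ V | {G}.

No — Y and V are d-connected given {G}.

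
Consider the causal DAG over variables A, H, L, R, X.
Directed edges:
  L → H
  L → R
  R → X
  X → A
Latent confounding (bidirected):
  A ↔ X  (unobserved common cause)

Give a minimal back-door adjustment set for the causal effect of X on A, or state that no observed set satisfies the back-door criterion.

desc(X)\{X}={A}; candidates ⊆ {H,L,R}.
X↔A: latent back-door arc(s) into X.
size 0: {}; under {} X still reaches {A,H,L,R} ∋ A.
size 1: {H}, {L}, {R}; under {H} X still reaches {A,L,R} ∋ A.
size 2: {H,L}, {H,R}, {L,R}; under {H,L} X still reaches {A,R} ∋ A.
X↔A cannot be blocked by any observed set — no back-door set.

X→A: no observed back-door set.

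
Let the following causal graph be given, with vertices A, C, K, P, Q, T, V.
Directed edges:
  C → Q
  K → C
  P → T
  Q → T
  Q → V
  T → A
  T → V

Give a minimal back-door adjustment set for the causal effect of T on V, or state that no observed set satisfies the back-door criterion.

T→V: minimal back-door set {Q}.

desc(T)\{T}={A,V}; candidates ⊆ {C,K,P,Q}.
size 0: {}; under {} T still reaches {C,K,P,Q,V} ∋ V.
{Q}: T⊥V given {Q} in G with T→· removed — back-door holds.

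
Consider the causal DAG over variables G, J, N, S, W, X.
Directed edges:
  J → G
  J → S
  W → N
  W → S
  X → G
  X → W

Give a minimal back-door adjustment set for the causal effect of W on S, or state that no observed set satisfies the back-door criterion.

W→S: minimal back-door set ∅.

desc(W)\{W}={N,S}; candidates ⊆ {G,J,X}.
∅: W⊥S given ∅ in G with W→· removed — back-door holds.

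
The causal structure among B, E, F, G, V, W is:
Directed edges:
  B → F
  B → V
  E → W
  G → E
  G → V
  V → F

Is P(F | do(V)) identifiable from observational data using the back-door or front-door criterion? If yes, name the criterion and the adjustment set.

desc(V)\{V}={F}; candidates ⊆ {B,E,G,W}.
size 0: {}; under {} V still reaches {B,E,F,G,W} ∋ F.
{B}: V⊥F given {B} in G with V→· removed — back-door holds.
P(F|do(V)) = Σ_{B} P(F|V,B)·P(B).

P(F|do(V)): backdoor, adjust for {B}.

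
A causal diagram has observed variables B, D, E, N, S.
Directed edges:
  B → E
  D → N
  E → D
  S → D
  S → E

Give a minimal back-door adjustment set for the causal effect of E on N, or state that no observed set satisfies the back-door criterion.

desc(E)\{E}={D,N}; candidates ⊆ {B,S}.
size 0: {}; under {} E still reaches {B,D,N,S} ∋ N.
{S}: E⊥N given {S} in G with E→· removed — back-door holds.

E→N: minimal back-door set {S}.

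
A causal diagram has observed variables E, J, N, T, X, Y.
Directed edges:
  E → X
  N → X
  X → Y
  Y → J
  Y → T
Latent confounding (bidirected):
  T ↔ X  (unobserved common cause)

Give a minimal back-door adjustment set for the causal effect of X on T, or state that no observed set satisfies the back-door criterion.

desc(X)\{X}={J,T,Y}; candidates ⊆ {E,N}.
X↔T: latent back-door arc(s) into X.
size 0: {}; under {} X still reaches {E,N,T} ∋ T.
size 1: {E}, {N}; under {E} X still reaches {N,T} ∋ T.
size 2: {E,N}; under {E,N} X still reaches {T} ∋ T.
X↔T cannot be blocked by any observed set — no back-door set.

X→T: no observed back-door set.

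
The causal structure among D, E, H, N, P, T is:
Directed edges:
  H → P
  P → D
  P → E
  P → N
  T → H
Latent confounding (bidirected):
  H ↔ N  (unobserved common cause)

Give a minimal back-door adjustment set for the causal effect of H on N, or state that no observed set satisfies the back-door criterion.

desc(H)\{H}={D,E,N,P}; candidates ⊆ {T}.
H↔N: latent back-door arc(s) into H.
size 0: {}; under {} H still reaches {N,T} ∋ N.
size 1: {T}; under {T} H still reaches {N} ∋ N.
H↔N cannot be blocked by any observed set — no back-door set.

H→N: no observed back-door set.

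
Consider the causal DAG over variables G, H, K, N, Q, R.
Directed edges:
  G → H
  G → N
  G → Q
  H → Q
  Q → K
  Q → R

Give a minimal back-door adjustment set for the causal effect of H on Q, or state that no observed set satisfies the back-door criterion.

H→Q: minimal back-door set {G}.

desc(H)\{H}={K,Q,R}; candidates ⊆ {G,N}.
size 0: {}; under {} H still reaches {G,K,N,Q,R} ∋ Q.
{G}: H⊥Q given {G} in G with H→· removed — back-door holds.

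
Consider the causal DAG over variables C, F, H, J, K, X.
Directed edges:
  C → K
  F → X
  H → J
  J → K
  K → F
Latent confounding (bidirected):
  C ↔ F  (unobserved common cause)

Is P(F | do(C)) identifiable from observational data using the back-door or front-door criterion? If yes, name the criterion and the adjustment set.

desc(C)\{C}={F,K,X}; candidates ⊆ {H,J}.
C↔F: latent back-door arc(s) into C.
size 0: {}; under {} C still reaches {F,X} ∋ F.
size 1: {H}, {J}; under {H} C still reaches {F,X} ∋ F.
size 2: {H,J}; under {H,J} C still reaches {F,X} ∋ F.
C↔F cannot be blocked by any observed set — no back-door set.
{K}: (i) intercepts every directed C→F path; (ii) no back-door C→{K}; (iii) {C} blocks every back-door {K}→F. Front-door holds.
P(F|do(C)) = Σ_{K} P(K|C) Σ_{C'} P(F|K,C')P(C').

P(F|do(C)): frontdoor, adjust for {K}.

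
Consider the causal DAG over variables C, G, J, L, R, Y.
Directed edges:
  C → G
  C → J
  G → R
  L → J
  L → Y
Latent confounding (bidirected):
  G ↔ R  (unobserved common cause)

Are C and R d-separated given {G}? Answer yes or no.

Bayes-Ball from C | {G} reaches {J,R}.
R ∈ reach(C|{G}) ⇒ C ⊥̸ R | {G}.

No — C and R are d-connected given {G}.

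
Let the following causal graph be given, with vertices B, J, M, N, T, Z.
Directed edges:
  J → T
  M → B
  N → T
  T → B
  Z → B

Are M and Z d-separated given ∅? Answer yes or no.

Yes — M ⊥ Z | ∅.

Bayes-Ball from M | ∅ reaches {B}.
Z ∉ reach(M|∅) ⇒ M ⊥ Z | ∅.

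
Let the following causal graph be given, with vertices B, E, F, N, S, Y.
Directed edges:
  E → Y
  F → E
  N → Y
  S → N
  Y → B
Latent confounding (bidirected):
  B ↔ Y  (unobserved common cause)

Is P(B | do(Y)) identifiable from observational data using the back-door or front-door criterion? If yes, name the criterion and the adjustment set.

desc(Y)\{Y}={B}; candidates ⊆ {E,F,N,S}.
Y↔B: latent back-door arc(s) into Y.
size 0: {}; under {} Y still reaches {B,E,F,N,S} ∋ B.
size 1: {E}, {F}, {N} …(+1); under {E} Y still reaches {B,N,S} ∋ B.
size 2: {E,F}, {E,N}, {E,S} …(+3); under {E,F} Y still reaches {B,N,S} ∋ B.
Y↔B cannot be blocked by any observed set — no back-door set.
No mediator lies on a directed Y→…→B path.
Neither criterion identifies P(B|do(Y)) in this graph.

P(B|do(Y)): not identifiable (no BD/FD set).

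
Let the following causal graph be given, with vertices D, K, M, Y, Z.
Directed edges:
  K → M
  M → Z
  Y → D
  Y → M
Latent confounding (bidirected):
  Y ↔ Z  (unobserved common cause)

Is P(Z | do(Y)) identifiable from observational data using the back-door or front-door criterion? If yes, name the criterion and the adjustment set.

P(Z|do(Y)): frontdoor, adjust for {M}.

desc(Y)\{Y}={D,M,Z}; candidates ⊆ {K}.
Y↔Z: latent back-door arc(s) into Y.
size 0: {}; under {} Y still reaches {Z} ∋ Z.
size 1: {K}; under {K} Y still reaches {Z} ∋ Z.
Y↔Z cannot be blocked by any observed set — no back-door set.
{M}: (i) intercepts every directed Y→Z path; (ii) no back-door Y→{M}; (iii) {Y} blocks every back-door {M}→Z. Front-door holds.
P(Z|do(Y)) = Σ_{M} P(M|Y) Σ_{Y'} P(Z|M,Y')P(Y').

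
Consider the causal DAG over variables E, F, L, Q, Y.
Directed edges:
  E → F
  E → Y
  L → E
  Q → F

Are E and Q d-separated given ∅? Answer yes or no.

Yes — E ⊥ Q | ∅.

Bayes-Ball from E | ∅ reaches {F,L,Y}.
Q ∉ reach(E|∅) ⇒ E ⊥ Q | ∅.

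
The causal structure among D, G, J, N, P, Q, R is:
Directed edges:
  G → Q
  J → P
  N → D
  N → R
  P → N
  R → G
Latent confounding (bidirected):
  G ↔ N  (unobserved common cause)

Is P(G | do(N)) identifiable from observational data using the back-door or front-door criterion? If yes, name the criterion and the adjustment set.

desc(N)\{N}={D,G,Q,R}; candidates ⊆ {J,P}.
N↔G: latent back-door arc(s) into N.
size 0: {}; under {} N still reaches {G,J,P,Q} ∋ G.
size 1: {J}, {P}; under {J} N still reaches {G,P,Q} ∋ G.
size 2: {J,P}; under {J,P} N still reaches {G,Q} ∋ G.
N↔G cannot be blocked by any observed set — no back-door set.
{R}: (i) intercepts every directed N→G path; (ii) no back-door N→{R}; (iii) {N} blocks every back-door {R}→G. Front-door holds.
P(G|do(N)) = Σ_{R} P(R|N) Σ_{N'} P(G|R,N')P(N').

P(G|do(N)): frontdoor, adjust for {R}.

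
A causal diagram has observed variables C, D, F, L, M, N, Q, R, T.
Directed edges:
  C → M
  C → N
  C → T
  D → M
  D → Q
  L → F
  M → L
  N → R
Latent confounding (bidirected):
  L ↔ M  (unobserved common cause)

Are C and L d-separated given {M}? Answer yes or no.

Bayes-Ball from C | {M} reaches {D,F,L,N,Q,R,T}.
L ∈ reach(C|{M}) ⇒ C ⊥̸ L | {M}.

No — C and L are d-connected given {M}.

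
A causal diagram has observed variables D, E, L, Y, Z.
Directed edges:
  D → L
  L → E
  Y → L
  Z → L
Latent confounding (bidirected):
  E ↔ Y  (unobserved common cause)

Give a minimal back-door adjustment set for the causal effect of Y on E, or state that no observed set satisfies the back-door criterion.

Y→E: no observed back-door set.

desc(Y)\{Y}={E,L}; candidates ⊆ {D,Z}.
Y↔E: latent back-door arc(s) into Y.
size 0: {}; under {} Y still reaches {E} ∋ E.
size 1: {D}, {Z}; under {D} Y still reaches {E} ∋ E.
size 2: {D,Z}; under {D,Z} Y still reaches {E} ∋ E.
Y↔E cannot be blocked by any observed set — no back-door set.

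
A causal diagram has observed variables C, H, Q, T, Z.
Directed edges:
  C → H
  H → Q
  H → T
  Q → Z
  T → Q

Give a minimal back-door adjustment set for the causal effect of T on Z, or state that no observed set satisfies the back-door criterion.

desc(T)\{T}={Q,Z}; candidates ⊆ {C,H}.
size 0: {}; under {} T still reaches {C,H,Q,Z} ∋ Z.
{H}: T⊥Z given {H} in G with T→· removed — back-door holds.

T→Z: minimal back-door set {H}.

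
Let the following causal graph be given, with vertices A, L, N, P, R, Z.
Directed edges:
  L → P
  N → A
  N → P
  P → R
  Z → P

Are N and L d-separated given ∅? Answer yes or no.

Bayes-Ball from N | ∅ reaches {A,P,R}.
L ∉ reach(N|∅) ⇒ N ⊥ L | ∅.

Yes — N ⊥ L | ∅.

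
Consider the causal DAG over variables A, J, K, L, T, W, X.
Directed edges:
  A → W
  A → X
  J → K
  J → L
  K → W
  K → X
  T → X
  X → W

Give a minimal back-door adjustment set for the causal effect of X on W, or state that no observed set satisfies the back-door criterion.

X→W: minimal back-door set {A, K}.

desc(X)\{X}={W}; candidates ⊆ {A,J,K,L,T}.
size 0: {}; under {} X still reaches {A,J,K,L,T,W} ∋ W.
size 1: {A}, {J}, {K} …(+2); under {A} X still reaches {J,K,L,T,W} ∋ W.
{A,K}: X⊥W given {A,K} in G with X→· removed — back-door holds.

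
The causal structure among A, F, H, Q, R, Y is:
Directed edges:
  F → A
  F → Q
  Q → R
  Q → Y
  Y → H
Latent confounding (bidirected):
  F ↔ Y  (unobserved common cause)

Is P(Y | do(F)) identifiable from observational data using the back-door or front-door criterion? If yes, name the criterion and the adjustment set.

desc(F)\{F}={A,H,Q,R,Y}; candidates ⊆ {—}.
F↔Y: latent back-door arc(s) into F.
size 0: {}; under {} F still reaches {H,Y} ∋ Y.
F↔Y cannot be blocked by any observed set — no back-door set.
{Q}: (i) intercepts every directed F→Y path; (ii) no back-door F→{Q}; (iii) {F} blocks every back-door {Q}→Y. Front-door holds.
P(Y|do(F)) = Σ_{Q} P(Q|F) Σ_{F'} P(Y|Q,F')P(F').

P(Y|do(F)): frontdoor, adjust for {Q}.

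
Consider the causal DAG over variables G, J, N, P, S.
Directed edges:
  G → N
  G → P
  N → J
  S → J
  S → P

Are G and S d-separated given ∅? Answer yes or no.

Bayes-Ball from G | ∅ reaches {J,N,P}.
S ∉ reach(G|∅) ⇒ G ⊥ S | ∅.

Yes — G ⊥ S | ∅.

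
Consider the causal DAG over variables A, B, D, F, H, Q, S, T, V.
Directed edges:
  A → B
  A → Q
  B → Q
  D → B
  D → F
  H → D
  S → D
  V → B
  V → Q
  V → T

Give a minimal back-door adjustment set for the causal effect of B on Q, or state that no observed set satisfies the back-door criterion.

desc(B)\{B}={Q}; candidates ⊆ {A,D,F,H,S,T,V}.
size 0: {}; under {} B still reaches {A,D,F,H,Q,S,T,V} ∋ Q.
size 1: {A}, {D}, {F} …(+4); under {A} B still reaches {D,F,H,Q,S,T,V} ∋ Q.
{A,V}: B⊥Q given {A,V} in G with B→· removed — back-door holds.

B→Q: minimal back-door set {A, V}.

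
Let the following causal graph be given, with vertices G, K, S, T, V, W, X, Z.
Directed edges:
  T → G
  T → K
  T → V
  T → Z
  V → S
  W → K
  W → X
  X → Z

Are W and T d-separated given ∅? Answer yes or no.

Bayes-Ball from W | ∅ reaches {K,X,Z}.
T ∉ reach(W|∅) ⇒ W ⊥ T | ∅.

Yes — W ⊥ T | ∅.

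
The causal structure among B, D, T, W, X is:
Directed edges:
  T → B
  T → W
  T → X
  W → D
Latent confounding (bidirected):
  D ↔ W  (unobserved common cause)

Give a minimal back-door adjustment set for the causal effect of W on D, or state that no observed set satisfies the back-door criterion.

W→D: no observed back-door set.

desc(W)\{W}={D}; candidates ⊆ {B,T,X}.
W↔D: latent back-door arc(s) into W.
size 0: {}; under {} W still reaches {B,D,T,X} ∋ D.
size 1: {B}, {T}, {X}; under {B} W still reaches {D,T,X} ∋ D.
size 2: {B,T}, {B,X}, {T,X}; under {B,T} W still reaches {D} ∋ D.
W↔D cannot be blocked by any observed set — no back-door set.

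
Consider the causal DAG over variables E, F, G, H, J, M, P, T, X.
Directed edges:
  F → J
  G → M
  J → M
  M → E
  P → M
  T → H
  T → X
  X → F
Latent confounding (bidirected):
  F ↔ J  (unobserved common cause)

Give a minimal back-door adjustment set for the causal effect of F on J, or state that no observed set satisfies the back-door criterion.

F→J: no observed back-door set.

desc(F)\{F}={E,J,M}; candidates ⊆ {G,H,P,T,X}.
F↔J: latent back-door arc(s) into F.
size 0: {}; under {} F still reaches {E,H,J,M,T,X} ∋ J.
size 1: {G}, {H}, {P} …(+2); under {G} F still reaches {E,H,J,M,T,X} ∋ J.
size 2: {G,H}, {G,P}, {G,T} …(+7); under {G,H} F still reaches {E,J,M,T,X} ∋ J.
F↔J cannot be blocked by any observed set — no back-door set.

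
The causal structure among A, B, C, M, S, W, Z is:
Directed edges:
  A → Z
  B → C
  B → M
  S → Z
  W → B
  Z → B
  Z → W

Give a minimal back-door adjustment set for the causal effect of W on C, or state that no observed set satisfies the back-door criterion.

desc(W)\{W}={B,C,M}; candidates ⊆ {A,S,Z}.
size 0: {}; under {} W still reaches {A,B,C,M,S,Z} ∋ C.
{Z}: W⊥C given {Z} in G with W→· removed — back-door holds.

W→C: minimal back-door set {Z}.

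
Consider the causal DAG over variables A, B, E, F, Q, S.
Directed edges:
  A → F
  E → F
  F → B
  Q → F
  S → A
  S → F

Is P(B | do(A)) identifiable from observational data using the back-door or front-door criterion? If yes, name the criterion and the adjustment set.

P(B|do(A)): backdoor, adjust for {S}.

desc(A)\{A}={B,F}; candidates ⊆ {E,Q,S}.
size 0: {}; under {} A still reaches {B,F,S} ∋ B.
{S}: A⊥B given {S} in G with A→· removed — back-door holds.
P(B|do(A)) = Σ_{S} P(B|A,S)·P(S).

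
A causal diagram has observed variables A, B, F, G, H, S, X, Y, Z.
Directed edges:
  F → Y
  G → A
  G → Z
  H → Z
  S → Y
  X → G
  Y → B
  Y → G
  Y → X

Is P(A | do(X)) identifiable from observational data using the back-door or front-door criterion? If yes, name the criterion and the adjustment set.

desc(X)\{X}={A,G,Z}; candidates ⊆ {B,F,H,S,Y}.
size 0: {}; under {} X still reaches {A,B,F,G,S,Y,Z} ∋ A.
{Y}: X⊥A given {Y} in G with X→· removed — back-door holds.
P(A|do(X)) = Σ_{Y} P(A|X,Y)·P(Y).

P(A|do(X)): backdoor, adjust for {Y}.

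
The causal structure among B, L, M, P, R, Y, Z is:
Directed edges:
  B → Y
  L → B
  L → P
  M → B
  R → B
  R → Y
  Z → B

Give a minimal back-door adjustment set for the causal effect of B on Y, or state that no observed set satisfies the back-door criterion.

desc(B)\{B}={Y}; candidates ⊆ {L,M,P,R,Z}.
size 0: {}; under {} B still reaches {L,M,P,R,Y,Z} ∋ Y.
{R}: B⊥Y given {R} in G with B→· removed — back-door holds.

B→Y: minimal back-door set {R}.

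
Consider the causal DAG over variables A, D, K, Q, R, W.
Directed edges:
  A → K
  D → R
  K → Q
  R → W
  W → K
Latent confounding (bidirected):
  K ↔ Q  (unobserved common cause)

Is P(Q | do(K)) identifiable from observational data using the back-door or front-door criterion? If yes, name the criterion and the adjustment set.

desc(K)\{K}={Q}; candidates ⊆ {A,D,R,W}.
K↔Q: latent back-door arc(s) into K.
size 0: {}; under {} K still reaches {A,D,Q,R,W} ∋ Q.
size 1: {A}, {D}, {R} …(+1); under {A} K still reaches {D,Q,R,W} ∋ Q.
size 2: {A,D}, {A,R}, {A,W} …(+3); under {A,D} K still reaches {Q,R,W} ∋ Q.
K↔Q cannot be blocked by any observed set — no back-door set.
No mediator lies on a directed K→…→Q path.
Neither criterion identifies P(Q|do(K)) in this graph.

P(Q|do(K)): not identifiable (no BD/FD set).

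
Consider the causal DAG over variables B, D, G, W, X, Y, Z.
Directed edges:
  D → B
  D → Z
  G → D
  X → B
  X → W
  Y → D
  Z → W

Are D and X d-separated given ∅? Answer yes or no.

Yes — D ⊥ X | ∅.

Bayes-Ball from D | ∅ reaches {B,G,W,Y,Z}.
X ∉ reach(D|∅) ⇒ D ⊥ X | ∅.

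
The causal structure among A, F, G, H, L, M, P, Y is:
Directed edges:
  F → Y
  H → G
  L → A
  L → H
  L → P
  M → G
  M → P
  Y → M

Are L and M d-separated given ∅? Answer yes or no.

Bayes-Ball from L | ∅ reaches {A,G,H,P}.
M ∉ reach(L|∅) ⇒ L ⊥ M | ∅.

Yes — L ⊥ M | ∅.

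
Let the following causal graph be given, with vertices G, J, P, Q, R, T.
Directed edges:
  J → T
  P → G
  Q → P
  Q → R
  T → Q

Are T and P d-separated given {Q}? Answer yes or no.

Bayes-Ball from T | {Q} reaches {J}.
P ∉ reach(T|{Q}) ⇒ T ⊥ P | {Q}.

Yes — T ⊥ P | {Q}.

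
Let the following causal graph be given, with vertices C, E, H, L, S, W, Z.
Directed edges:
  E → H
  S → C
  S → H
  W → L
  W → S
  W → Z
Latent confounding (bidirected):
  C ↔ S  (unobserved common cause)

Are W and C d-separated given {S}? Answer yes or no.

Bayes-Ball from W | {S} reaches {C,L,Z}.
C ∈ reach(W|{S}) ⇒ W ⊥̸ C | {S}.

No — W and C are d-connected given {S}.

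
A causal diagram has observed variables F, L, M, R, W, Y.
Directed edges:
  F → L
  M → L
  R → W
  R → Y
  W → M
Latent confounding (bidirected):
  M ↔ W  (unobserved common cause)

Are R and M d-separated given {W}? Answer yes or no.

No — R and M are d-connected given {W}.

Bayes-Ball from R | {W} reaches {L,M,Y}.
M ∈ reach(R|{W}) ⇒ R ⊥̸ M | {W}.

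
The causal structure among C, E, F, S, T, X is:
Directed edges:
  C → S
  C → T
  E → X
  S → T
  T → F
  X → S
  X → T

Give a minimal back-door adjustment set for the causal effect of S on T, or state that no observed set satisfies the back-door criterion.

desc(S)\{S}={F,T}; candidates ⊆ {C,E,X}.
size 0: {}; under {} S still reaches {C,E,F,T,X} ∋ T.
size 1: {C}, {E}, {X}; under {C} S still reaches {E,F,T,X} ∋ T.
{C,X}: S⊥T given {C,X} in G with S→· removed — back-door holds.

S→T: minimal back-door set {C, X}.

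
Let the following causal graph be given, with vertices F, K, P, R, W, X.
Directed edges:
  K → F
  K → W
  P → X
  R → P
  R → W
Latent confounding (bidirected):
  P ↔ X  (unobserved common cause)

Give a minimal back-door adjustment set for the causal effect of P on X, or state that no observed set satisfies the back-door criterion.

desc(P)\{P}={X}; candidates ⊆ {F,K,R,W}.
P↔X: latent back-door arc(s) into P.
size 0: {}; under {} P still reaches {R,W,X} ∋ X.
size 1: {F}, {K}, {R} …(+1); under {F} P still reaches {R,W,X} ∋ X.
size 2: {F,K}, {F,R}, {F,W} …(+3); under {F,K} P still reaches {R,W,X} ∋ X.
P↔X cannot be blocked by any observed set — no back-door set.

P→X: no observed back-door set.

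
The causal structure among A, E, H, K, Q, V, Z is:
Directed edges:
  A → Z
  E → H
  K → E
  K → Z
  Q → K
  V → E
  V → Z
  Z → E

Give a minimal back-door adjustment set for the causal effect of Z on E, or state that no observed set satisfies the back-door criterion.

Z→E: minimal back-door set {K, V}.

desc(Z)\{Z}={E,H}; candidates ⊆ {A,K,Q,V}.
size 0: {}; under {} Z still reaches {A,E,H,K,Q,V} ∋ E.
size 1: {A}, {K}, {Q} …(+1); under {A} Z still reaches {E,H,K,Q,V} ∋ E.
{K,V}: Z⊥E given {K,V} in G with Z→· removed — back-door holds.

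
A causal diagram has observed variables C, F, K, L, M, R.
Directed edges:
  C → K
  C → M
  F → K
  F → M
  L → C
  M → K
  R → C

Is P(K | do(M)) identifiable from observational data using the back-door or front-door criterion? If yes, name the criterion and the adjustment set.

desc(M)\{M}={K}; candidates ⊆ {C,F,L,R}.
size 0: {}; under {} M still reaches {C,F,K,L,R} ∋ K.
size 1: {C}, {F}, {L} …(+1); under {C} M still reaches {F,K} ∋ K.
{C,F}: M⊥K given {C,F} in G with M→· removed — back-door holds.
P(K|do(M)) = Σ_{C,F} P(K|M,C,F)·P(C,F).

P(K|do(M)): backdoor, adjust for {C, F}.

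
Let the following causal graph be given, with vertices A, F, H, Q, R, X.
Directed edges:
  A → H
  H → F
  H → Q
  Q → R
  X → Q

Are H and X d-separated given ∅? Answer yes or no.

Yes — H ⊥ X | ∅.

Bayes-Ball from H | ∅ reaches {A,F,Q,R}.
X ∉ reach(H|∅) ⇒ H ⊥ X | ∅.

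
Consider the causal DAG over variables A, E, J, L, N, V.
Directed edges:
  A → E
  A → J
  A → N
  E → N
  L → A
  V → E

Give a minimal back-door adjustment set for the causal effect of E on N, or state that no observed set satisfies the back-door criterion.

desc(E)\{E}={N}; candidates ⊆ {A,J,L,V}.
size 0: {}; under {} E still reaches {A,J,L,N,V} ∋ N.
{A}: E⊥N given {A} in G with E→· removed — back-door holds.

E→N: minimal back-door set {A}.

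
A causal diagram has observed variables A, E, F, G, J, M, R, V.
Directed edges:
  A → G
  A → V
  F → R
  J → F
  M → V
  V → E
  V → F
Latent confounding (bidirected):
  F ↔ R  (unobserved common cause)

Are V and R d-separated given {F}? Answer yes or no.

Bayes-Ball from V | {F} reaches {A,E,G,J,M,R}.
R ∈ reach(V|{F}) ⇒ V ⊥̸ R | {F}.

No — V and R are d-connected given {F}.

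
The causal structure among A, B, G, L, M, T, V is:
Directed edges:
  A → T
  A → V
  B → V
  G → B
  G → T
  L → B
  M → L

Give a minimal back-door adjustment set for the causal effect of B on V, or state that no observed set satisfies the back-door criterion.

B→V: minimal back-door set ∅.

desc(B)\{B}={V}; candidates ⊆ {A,G,L,M,T}.
∅: B⊥V given ∅ in G with B→· removed — back-door holds.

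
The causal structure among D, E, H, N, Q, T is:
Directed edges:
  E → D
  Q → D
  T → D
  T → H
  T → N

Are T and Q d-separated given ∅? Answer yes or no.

Yes — T ⊥ Q | ∅.

Bayes-Ball from T | ∅ reaches {D,H,N}.
Q ∉ reach(T|∅) ⇒ T ⊥ Q | ∅.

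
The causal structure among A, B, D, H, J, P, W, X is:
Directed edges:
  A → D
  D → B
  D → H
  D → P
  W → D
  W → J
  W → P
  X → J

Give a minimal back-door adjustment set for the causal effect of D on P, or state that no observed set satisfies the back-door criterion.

desc(D)\{D}={B,H,P}; candidates ⊆ {A,J,W,X}.
size 0: {}; under {} D still reaches {A,J,P,W} ∋ P.
{W}: D⊥P given {W} in G with D→· removed — back-door holds.

D→P: minimal back-door set {W}.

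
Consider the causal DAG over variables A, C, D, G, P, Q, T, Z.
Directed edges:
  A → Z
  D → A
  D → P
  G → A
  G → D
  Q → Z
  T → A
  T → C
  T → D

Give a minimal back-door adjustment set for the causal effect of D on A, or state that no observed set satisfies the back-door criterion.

desc(D)\{D}={A,P,Z}; candidates ⊆ {C,G,Q,T}.
size 0: {}; under {} D still reaches {A,C,G,T,Z} ∋ A.
size 1: {C}, {G}, {Q} …(+1); under {C} D still reaches {A,G,T,Z} ∋ A.
{G,T}: D⊥A given {G,T} in G with D→· removed — back-door holds.

D→A: minimal back-door set {G, T}.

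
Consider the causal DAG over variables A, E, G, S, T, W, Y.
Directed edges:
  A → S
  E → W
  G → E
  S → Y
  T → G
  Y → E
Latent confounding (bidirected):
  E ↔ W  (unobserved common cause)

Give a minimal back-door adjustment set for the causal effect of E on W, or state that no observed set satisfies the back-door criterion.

E→W: no observed back-door set.

desc(E)\{E}={W}; candidates ⊆ {A,G,S,T,Y}.
E↔W: latent back-door arc(s) into E.
size 0: {}; under {} E still reaches {A,G,S,T,W,Y} ∋ W.
size 1: {A}, {G}, {S} …(+2); under {A} E still reaches {G,S,T,W,Y} ∋ W.
size 2: {A,G}, {A,S}, {A,T} …(+7); under {A,G} E still reaches {S,W,Y} ∋ W.
E↔W cannot be blocked by any observed set — no back-door set.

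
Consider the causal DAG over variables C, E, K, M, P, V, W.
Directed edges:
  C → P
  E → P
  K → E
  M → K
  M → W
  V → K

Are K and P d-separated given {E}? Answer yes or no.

Bayes-Ball from K | {E} reaches {M,V,W}.
P ∉ reach(K|{E}) ⇒ K ⊥ P | {E}.

Yes — K ⊥ P | {E}.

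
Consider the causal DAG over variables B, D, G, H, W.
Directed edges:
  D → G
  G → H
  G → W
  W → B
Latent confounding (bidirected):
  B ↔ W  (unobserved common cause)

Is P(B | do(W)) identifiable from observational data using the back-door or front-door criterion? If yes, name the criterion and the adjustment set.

desc(W)\{W}={B}; candidates ⊆ {D,G,H}.
W↔B: latent back-door arc(s) into W.
size 0: {}; under {} W still reaches {B,D,G,H} ∋ B.
size 1: {D}, {G}, {H}; under {D} W still reaches {B,G,H} ∋ B.
size 2: {D,G}, {D,H}, {G,H}; under {D,G} W still reaches {B} ∋ B.
W↔B cannot be blocked by any observed set — no back-door set.
No mediator lies on a directed W→…→B path.
Neither criterion identifies P(B|do(W)) in this graph.

P(B|do(W)): not identifiable (no BD/FD set).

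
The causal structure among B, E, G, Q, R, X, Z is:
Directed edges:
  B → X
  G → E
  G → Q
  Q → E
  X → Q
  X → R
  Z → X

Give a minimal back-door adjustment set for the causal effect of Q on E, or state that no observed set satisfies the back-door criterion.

desc(Q)\{Q}={E}; candidates ⊆ {B,G,R,X,Z}.
size 0: {}; under {} Q still reaches {B,E,G,R,X,Z} ∋ E.
{G}: Q⊥E given {G} in G with Q→· removed — back-door holds.

Q→E: minimal back-door set {G}.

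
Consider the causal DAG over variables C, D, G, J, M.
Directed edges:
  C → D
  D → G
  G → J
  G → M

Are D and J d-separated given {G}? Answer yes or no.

Yes — D ⊥ J | {G}.

Bayes-Ball from D | {G} reaches {C}.
J ∉ reach(D|{G}) ⇒ D ⊥ J | {G}.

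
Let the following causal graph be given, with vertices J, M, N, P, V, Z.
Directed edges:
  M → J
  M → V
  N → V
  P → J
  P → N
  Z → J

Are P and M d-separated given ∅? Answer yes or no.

Bayes-Ball from P | ∅ reaches {J,N,V}.
M ∉ reach(P|∅) ⇒ P ⊥ M | ∅.

Yes — P ⊥ M | ∅.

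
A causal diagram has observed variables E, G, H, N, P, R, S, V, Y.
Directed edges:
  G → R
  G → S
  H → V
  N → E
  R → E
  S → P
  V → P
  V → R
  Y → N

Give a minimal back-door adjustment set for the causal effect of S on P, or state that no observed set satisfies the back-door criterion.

desc(S)\{S}={P}; candidates ⊆ {E,G,H,N,R,V,Y}.
∅: S⊥P given ∅ in G with S→· removed — back-door holds.

S→P: minimal back-door set ∅.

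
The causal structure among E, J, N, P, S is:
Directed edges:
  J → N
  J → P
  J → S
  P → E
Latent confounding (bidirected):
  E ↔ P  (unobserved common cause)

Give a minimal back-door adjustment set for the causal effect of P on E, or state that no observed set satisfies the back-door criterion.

desc(P)\{P}={E}; candidates ⊆ {J,N,S}.
P↔E: latent back-door arc(s) into P.
size 0: {}; under {} P still reaches {E,J,N,S} ∋ E.
size 1: {J}, {N}, {S}; under {J} P still reaches {E} ∋ E.
size 2: {J,N}, {J,S}, {N,S}; under {J,N} P still reaches {E} ∋ E.
P↔E cannot be blocked by any observed set — no back-door set.

P→E: no observed back-door set.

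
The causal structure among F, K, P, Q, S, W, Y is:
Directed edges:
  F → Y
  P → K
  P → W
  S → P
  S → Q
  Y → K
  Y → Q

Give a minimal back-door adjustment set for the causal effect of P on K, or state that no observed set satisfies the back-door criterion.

desc(P)\{P}={K,W}; candidates ⊆ {F,Q,S,Y}.
∅: P⊥K given ∅ in G with P→· removed — back-door holds.

P→K: minimal back-door set ∅.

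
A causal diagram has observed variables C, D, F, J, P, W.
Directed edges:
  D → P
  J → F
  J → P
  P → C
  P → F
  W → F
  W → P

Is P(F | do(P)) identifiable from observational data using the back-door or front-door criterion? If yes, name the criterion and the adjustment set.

P(F|do(P)): backdoor, adjust for {J, W}.

desc(P)\{P}={C,F}; candidates ⊆ {D,J,W}.
size 0: {}; under {} P still reaches {D,F,J,W} ∋ F.
size 1: {D}, {J}, {W}; under {D} P still reaches {F,J,W} ∋ F.
{J,W}: P⊥F given {J,W} in G with P→· removed — back-door holds.
P(F|do(P)) = Σ_{J,W} P(F|P,J,W)·P(J,W).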